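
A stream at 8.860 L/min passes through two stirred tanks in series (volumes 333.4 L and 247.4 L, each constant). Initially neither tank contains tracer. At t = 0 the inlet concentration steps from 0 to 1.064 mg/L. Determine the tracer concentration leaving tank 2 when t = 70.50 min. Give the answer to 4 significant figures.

Species balance on tank i: dCᵢ/dt = (Cᵢ₋₁ − Cᵢ)/τᵢ with τᵢ = Vᵢ/Q.
τ₁ = 333.4/8.860 = 37.6298 min; τ₂ = 247.4/8.860 = 27.9233 min.
Solving the cascade with C₁(0)=C₂(0)=0 gives C₂(t) = C_in[1 − (τ₁ e^(−t/τ₁) − τ₂ e^(−t/τ₂))/(τ₁ − τ₂)].
At t = 70.50: e^(−t/τ₁) = 0.153583, e^(−t/τ₂) = 0.0800761.
C₂ = 1.064·[1 − (37.6298·0.153583 − 27.9233·0.0800761)/(9.70655)] = 1.064·0.634957 = 0.675594 mg/L.

0.6756 mg/L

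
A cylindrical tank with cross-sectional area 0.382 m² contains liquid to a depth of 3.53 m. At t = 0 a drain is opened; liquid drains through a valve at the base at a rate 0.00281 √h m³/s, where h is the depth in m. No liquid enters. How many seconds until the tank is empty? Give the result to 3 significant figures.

With no inflow, A dh/dt = −0.00281 √h.
This is separable: 2 d(√h)/dt = −0.00281/A, so √h = √h₀ − (0.00281/(2A)) t.
Set h = 0: 2√h₀ = (0.00281/A) t_empty ⇒ t_empty = 2A√h₀/0.00281.
t_empty = 2·0.382·√3.53/0.00281 = 0.76400·1.8788/0.00281 = 510.83 s.

511 s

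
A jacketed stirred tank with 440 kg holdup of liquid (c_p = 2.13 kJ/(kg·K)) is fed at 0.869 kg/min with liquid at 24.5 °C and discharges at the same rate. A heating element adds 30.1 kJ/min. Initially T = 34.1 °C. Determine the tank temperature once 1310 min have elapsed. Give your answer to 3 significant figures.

M c_p dT/dt = ṁ c_p (T_in − T) + Q̇.
τ = M/ṁ = 506.33 min; T_ss = T_in + Q̇/(ṁ c_p) = 24.5 + 30.1/(0.869·2.13) = 40.762 °C.
This is linear first-order; T(t) = T_ss + (T₀ − T_ss) e^(−t/τ).
T(1310) = 40.762 + (-6.6617)·e^(−1310/506.33) = 40.762 + (-6.6617)·0.075227 = 40.261 °C.

40.3 °C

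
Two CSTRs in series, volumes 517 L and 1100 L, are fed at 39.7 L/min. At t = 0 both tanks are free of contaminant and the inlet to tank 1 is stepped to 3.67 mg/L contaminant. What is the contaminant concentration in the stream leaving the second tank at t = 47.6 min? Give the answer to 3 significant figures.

2.51 mg/L

Each tank obeys Vᵢ dCᵢ/dt = Q(Cᵢ₋₁ − Cᵢ), so τᵢ = Vᵢ/Q.
τ₁ = 517/39.7 = 13.023 min; τ₂ = 1100/39.7 = 27.708 min.
Tank 1: C₁ = C_in(1 − e^(−t/τ₁)). Tank 2 (τ₁ ≠ τ₂): C₂ = C_in[1 − (τ₁ e^(−t/τ₁) − τ₂ e^(−t/τ₂))/(τ₁ − τ₂)].
At t = 47.6: e^(−t/τ₁) = 0.025857, e^(−t/τ₂) = 0.17944.
C₂ = 3.67·[1 − (13.023·0.025857 − 27.708·0.17944)/(-14.685)] = 3.67·0.68437 = 2.5116 mg/L.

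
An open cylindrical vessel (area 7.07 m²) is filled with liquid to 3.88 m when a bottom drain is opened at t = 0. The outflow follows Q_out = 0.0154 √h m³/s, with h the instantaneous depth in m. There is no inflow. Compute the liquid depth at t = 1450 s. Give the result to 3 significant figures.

0.153 m

Unsteady balance on liquid volume: A dh/dt = −0.0154 √h.
Separate and integrate: 2(√h − √h₀) = −(0.0154/A) t.
√h = √3.88 − 0.0154·1450/(2·7.07) = 1.9698 − 1.5792 = 0.39056.
h = 0.39056² = 0.15254 m.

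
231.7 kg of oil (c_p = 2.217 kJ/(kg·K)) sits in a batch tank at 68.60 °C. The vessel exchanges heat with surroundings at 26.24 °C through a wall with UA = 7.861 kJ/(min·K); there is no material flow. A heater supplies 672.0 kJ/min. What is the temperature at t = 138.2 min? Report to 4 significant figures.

106.5 °C

Unsteady energy balance on the tank contents: M c_p dT/dt = −UA(T − T_amb) + Q̇.
dT/dt = (T_ss − T)/τ with T_ss = T_amb + Q̇/UA = 26.24 + 672.0/7.861 = 111.725 °C, τ = M c_p/UA = 231.7·2.217/7.861 = 65.3452 min.
T approaches T_ss exponentially: T(t) = T_ss + (T₀ − T_ss) e^(−t/τ).
T(138.2) = 111.725 + (-43.1253)·0.120643 = 106.523 °C.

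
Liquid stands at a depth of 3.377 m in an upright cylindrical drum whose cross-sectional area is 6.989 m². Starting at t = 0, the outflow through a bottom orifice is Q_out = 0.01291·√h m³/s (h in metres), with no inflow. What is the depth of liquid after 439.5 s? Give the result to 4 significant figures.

Mass balance (ρ constant): A dh/dt = −0.01291 √h.
∫ h^(−1/2) dh = −(0.01291/A) ∫ dt, giving 2√h = 2√h₀ − (0.01291/A) t.
√h = √3.377 − 0.01291·439.5/(2·6.989) = 1.83766 − 0.405920 = 1.43174.
h = 1.43174² = 2.04988 m.

2.050 m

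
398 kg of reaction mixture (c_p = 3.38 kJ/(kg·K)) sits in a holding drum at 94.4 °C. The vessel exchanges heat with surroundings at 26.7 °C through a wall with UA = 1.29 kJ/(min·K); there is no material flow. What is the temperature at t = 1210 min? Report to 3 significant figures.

47.9 °C

First-law balance (no shaft work): M c_p dT/dt = −UA(T − T_amb).
dT/dt = (T_ss − T)/τ with T_ss = T_amb = 26.700 °C, τ = M c_p/UA = 398·3.38/1.29 = 1042.8 min.
Integrating: T(t) = T_ss + (T₀ − T_ss) e^(−t/τ).
T(1210) = 26.700 + (67.700)·0.31339 = 47.916 °C.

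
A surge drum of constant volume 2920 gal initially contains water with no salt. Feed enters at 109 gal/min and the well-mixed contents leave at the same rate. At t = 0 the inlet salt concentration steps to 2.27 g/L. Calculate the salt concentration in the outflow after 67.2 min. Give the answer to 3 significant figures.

Accumulation = in − out for the solute gives V dC/dt = Q(C_in − C).
Rewrite as dC/dt + C/τ = C_in/τ, τ = V/Q = 26.789 min.
Solution: C(t) = C_in + (C₀ − C_in) e^(−t/τ).
C(67.2) = 2.27 + (0 − 2.27)·e^(−67.2/26.789) = 2.27 + (-2.2700)·0.081391 = 2.0852 g/L.

2.09 g/L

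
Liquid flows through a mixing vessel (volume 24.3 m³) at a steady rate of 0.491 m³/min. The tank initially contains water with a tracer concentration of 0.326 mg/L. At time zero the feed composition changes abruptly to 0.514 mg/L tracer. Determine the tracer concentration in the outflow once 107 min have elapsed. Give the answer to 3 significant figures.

0.492 mg/L

Species balance on the tank: V dC/dt = Q(C_in − C).
Rewrite as dC/dt + C/τ = C_in/τ, τ = V/Q = 49.491 min.
Solution: C(t) = C_in + (C₀ − C_in) e^(−t/τ).
C(107) = 0.514 + (0.326 − 0.514)·e^(−107/49.491) = 0.514 + (-0.18800)·0.11509 = 0.49236 mg/L.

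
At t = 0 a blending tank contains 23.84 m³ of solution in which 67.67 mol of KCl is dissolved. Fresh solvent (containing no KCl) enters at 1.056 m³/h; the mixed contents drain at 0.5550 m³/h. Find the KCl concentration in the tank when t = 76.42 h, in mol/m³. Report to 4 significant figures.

0.3770 mol/m³

Total volume: dV/dt = Q_in − Q_out = 0.501000 m³/h, so V(t) = 23.84 + 0.501000 t and V(76.42) = 62.1264 m³.
Solute balance: dm/dt = 0 − Q_out C = −Q_out m/V(t).
dm/m = −Q_out dt/(V₀ + 0.501000 t); integrating gives ln(m/m₀) = −(Q_out/(Q_in−Q_out)) ln(V/V₀).
m = m₀ (V₀/V)^(Q_out/(Q_in−Q_out)) = 67.67 × (23.84/62.1264)^(1.10778) = 23.4202 mol.
C = m/V = 23.4202/62.1264 = 0.376977 mol/m³.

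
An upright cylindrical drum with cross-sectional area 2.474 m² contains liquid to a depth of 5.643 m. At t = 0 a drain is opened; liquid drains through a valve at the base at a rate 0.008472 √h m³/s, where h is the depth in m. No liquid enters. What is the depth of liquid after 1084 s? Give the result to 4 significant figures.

0.2698 m

Unsteady balance on liquid volume: A dh/dt = −0.008472 √h.
∫ h^(−1/2) dh = −(0.008472/A) ∫ dt, giving 2√h = 2√h₀ − (0.008472/A) t.
√h = √5.643 − 0.008472·1084/(2·2.474) = 2.37550 − 1.85603 = 0.519468.
h = 0.519468² = 0.269847 m.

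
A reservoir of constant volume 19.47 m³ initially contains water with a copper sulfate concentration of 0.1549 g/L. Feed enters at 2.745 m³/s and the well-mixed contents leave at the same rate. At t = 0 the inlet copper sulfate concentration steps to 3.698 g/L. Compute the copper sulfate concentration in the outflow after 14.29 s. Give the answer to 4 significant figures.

3.225 g/L

Mass balance on the solute (V constant): V dC/dt = Q(C_in − C).
Rewrite as dC/dt + C/τ = C_in/τ, τ = V/Q = 7.09290 s.
C approaches C_in exponentially: C(t) = C_in + (C₀ − C_in) e^(−t/τ).
C(14.29) = 3.698 + (0.1549 − 3.698)·e^(−14.29/7.09290) = 3.698 + (-3.54310)·0.133361 = 3.22549 g/L.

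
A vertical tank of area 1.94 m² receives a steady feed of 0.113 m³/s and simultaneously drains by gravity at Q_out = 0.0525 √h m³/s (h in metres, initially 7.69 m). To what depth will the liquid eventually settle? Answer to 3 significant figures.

Level balance: A dh/dt = 0.113 − 0.0525 √h. Setting dh/dt = 0:
Q_in = 0.0525 √h_ss ⇒ √h_ss = 0.113/0.0525 = 2.1524.
h_ss = 2.1524² = 4.6327 m. (Since h₀ = 7.69 m > h_ss, the level will fall toward this value.)

4.63 m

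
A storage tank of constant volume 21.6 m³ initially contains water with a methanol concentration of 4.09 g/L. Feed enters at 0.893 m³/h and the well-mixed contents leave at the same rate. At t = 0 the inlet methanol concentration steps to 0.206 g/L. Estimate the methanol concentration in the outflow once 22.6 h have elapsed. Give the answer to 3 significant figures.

1.73 g/L

Accumulation = in − out for the solute gives V dC/dt = Q(C_in − C).
So dC/dt = (C_in − C)/τ with τ = V/Q = 21.6/0.893 = 24.188 h.
Solution: C(t) = C_in + (C₀ − C_in) e^(−t/τ).
C(22.6) = 0.206 + (4.09 − 0.206)·e^(−22.6/24.188) = 0.206 + (3.8840)·0.39284 = 1.7318 g/L.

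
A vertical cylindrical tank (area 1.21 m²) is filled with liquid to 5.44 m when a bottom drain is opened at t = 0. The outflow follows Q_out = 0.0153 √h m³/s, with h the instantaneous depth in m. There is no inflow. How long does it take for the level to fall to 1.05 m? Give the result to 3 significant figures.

Accumulation of liquid (constant cross-section A): A dh/dt = −0.0153 √h.
Separate and integrate: 2(√h − √h₀) = −(0.0153/A) t.
t = 2A(√h₀ − √h)/0.0153 = 2·1.21·(√5.44 − √1.05)/0.0153
  = 2.4200 × (2.3324 − 1.0247) / 0.0153 = 206.84 s.

207 s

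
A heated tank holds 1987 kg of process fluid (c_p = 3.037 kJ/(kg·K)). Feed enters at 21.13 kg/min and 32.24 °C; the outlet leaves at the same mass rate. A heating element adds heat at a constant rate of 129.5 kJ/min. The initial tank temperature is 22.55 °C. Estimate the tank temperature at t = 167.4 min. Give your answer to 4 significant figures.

Unsteady energy balance on the tank contents: M c_p dT/dt = ṁ c_p (T_in − T) + 129.5.
τ = M/ṁ = 94.0369 min; T_ss = T_in + Q̇/(ṁ c_p) = 32.24 + 129.5/(21.13·3.037) = 34.2580 °C.
Integrating: T(t) = T_ss + (T₀ − T_ss) e^(−t/τ).
T(167.4) = 34.2580 + (-11.7080)·e^(−167.4/94.0369) = 34.2580 + (-11.7080)·0.168613 = 32.2839 °C.

32.28 °C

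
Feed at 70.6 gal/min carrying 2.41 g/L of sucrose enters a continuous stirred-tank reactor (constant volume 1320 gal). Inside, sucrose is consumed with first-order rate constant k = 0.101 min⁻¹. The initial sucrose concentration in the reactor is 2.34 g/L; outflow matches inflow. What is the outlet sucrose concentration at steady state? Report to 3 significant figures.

0.834 g/L

Accumulation = in − out − consumed: V dC/dt = Q C_in − Q C − k V C.
Steady state (dC/dt = 0): C_ss = Q C_in/(Q + kV) = C_in/(1 + kV/Q).
C_ss = 70.6·2.41/(70.6 + 0.101·1320) = 170.15/203.92 = 0.83438 g/L.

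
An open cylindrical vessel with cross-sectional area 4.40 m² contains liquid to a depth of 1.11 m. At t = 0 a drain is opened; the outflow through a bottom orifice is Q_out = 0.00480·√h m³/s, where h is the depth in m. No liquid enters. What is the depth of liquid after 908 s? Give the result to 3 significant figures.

0.312 m

With no inflow, A dh/dt = −0.00480 √h.
This is separable: 2 d(√h)/dt = −0.00480/A, so √h = √h₀ − (0.00480/(2A)) t.
√h = √1.11 − 0.00480·908/(2·4.40) = 1.0536 − 0.49527 = 0.55829.
h = 0.55829² = 0.31169 m.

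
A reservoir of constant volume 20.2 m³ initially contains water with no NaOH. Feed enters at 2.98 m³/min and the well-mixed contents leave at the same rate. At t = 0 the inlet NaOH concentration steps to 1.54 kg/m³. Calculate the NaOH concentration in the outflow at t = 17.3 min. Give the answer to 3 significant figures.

1.42 kg/m³

Unsteady species balance (constant V, well mixed): V dC/dt = Q(C_in − C).
Rewrite as dC/dt + C/τ = C_in/τ, τ = V/Q = 6.7785 min.
Solution: C(t) = C_in + (C₀ − C_in) e^(−t/τ).
C(17.3) = 1.54 + (0 − 1.54)·e^(−17.3/6.7785) = 1.54 + (-1.5400)·0.077912 = 1.4200 kg/m³.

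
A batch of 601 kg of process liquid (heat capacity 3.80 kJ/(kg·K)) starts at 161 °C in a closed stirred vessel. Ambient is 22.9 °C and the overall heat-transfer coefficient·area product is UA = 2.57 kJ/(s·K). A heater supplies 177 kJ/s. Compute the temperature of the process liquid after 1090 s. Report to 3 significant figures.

Heat balance on the well-mixed liquid: M c_p dT/dt = −UA(T − T_amb) + Q̇.
dT/dt = (T_ss − T)/τ with T_ss = T_amb + Q̇/UA = 22.9 + 177/2.57 = 91.772 °C, τ = M c_p/UA = 601·3.80/2.57 = 888.64 s.
This is linear first-order; T(t) = T_ss + (T₀ − T_ss) e^(−t/τ).
T(1090) = 91.772 + (69.228)·0.29329 = 112.08 °C.

112 °C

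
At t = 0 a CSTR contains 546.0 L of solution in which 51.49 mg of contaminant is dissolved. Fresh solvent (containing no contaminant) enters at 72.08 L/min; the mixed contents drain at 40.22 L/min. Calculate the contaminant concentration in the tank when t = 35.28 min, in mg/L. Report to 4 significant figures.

0.007517 mg/L

Total volume: dV/dt = Q_in − Q_out = 31.8600 L/min, so V(t) = 546.0 + 31.8600 t and V(35.28) = 1670.02 L.
Solute balance: dm/dt = 0 − Q_out C = −Q_out m/V(t).
Separate: dm/m = −Q_out dt/V(t) ⇒ ln(m/m₀) = −(Q_out/(Q_in−Q_out)) ln(V/V₀).
m = m₀ (V₀/V)^(Q_out/(Q_in−Q_out)) = 51.49 × (546.0/1670.02)^(1.26240) = 12.5543 mg.
C = m/V = 12.5543/1670.02 = 0.00751744 mg/L.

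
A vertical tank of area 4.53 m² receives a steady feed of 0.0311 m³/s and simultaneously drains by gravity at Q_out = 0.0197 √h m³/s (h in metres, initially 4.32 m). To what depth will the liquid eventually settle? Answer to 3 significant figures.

A dh/dt = Q_in − 0.0197 √h. Steady state requires inflow = outflow:
Q_in = 0.0197 √h_ss ⇒ √h_ss = 0.0311/0.0197 = 1.5787.
h_ss = 1.5787² = 2.4922 m. (Since h₀ = 4.32 m > h_ss, the level will fall toward this value.)

2.49 m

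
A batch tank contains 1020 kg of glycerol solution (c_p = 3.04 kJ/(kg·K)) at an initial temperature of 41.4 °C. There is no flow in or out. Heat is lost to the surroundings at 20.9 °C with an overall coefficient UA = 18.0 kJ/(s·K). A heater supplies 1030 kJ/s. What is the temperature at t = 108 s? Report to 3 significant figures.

58.5 °C

M c_p dT/dt = −UA(T − T_amb) + Q̇.
dT/dt = (T_ss − T)/τ with T_ss = T_amb + Q̇/UA = 20.9 + 1030/18.0 = 78.122 °C, τ = M c_p/UA = 1020·3.04/18.0 = 172.27 s.
T approaches T_ss exponentially: T(t) = T_ss + (T₀ − T_ss) e^(−t/τ).
T(108) = 78.122 + (-36.722)·0.53423 = 58.504 °C.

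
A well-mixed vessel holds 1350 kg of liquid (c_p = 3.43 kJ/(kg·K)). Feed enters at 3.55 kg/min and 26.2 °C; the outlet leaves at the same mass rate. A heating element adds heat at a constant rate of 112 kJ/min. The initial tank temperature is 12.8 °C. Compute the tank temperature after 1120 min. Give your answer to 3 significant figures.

M c_p dT/dt = ṁ c_p (T_in − T) + Q̇.
τ = M/ṁ = 380.28 min; T_ss = T_in + Q̇/(ṁ c_p) = 26.2 + 112/(3.55·3.43) = 35.398 °C.
Integrating: T(t) = T_ss + (T₀ − T_ss) e^(−t/τ).
T(1120) = 35.398 + (-22.598)·e^(−1120/380.28) = 35.398 + (-22.598)·0.052592 = 34.210 °C.

34.2 °C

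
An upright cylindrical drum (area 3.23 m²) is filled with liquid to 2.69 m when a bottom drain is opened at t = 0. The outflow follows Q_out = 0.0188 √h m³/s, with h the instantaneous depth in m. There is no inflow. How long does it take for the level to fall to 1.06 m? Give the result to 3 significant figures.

210 s

With no inflow, A dh/dt = −0.0188 √h.
∫ h^(−1/2) dh = −(0.0188/A) ∫ dt, giving 2√h = 2√h₀ − (0.0188/A) t.
t = 2A(√h₀ − √h)/0.0188 = 2·3.23·(√2.69 − √1.06)/0.0188
  = 6.4600 × (1.6401 − 1.0296) / 0.0188 = 209.80 s.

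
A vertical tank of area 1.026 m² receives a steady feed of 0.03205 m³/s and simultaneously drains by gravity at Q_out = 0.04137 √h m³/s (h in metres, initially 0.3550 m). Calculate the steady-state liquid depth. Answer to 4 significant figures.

A dh/dt = Q_in − 0.04137 √h. Steady state requires inflow = outflow:
Q_in = 0.04137 √h_ss ⇒ √h_ss = 0.03205/0.04137 = 0.774716.
h_ss = 0.774716² = 0.600185 m. (Since h₀ = 0.3550 m < h_ss, the level will rise toward this value.)

0.6002 m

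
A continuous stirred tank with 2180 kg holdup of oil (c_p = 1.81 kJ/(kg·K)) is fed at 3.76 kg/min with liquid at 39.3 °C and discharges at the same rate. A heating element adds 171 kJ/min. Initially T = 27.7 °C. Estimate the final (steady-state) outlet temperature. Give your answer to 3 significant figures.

64.4 °C

Energy balance: M c_p dT/dt = ṁ c_p (T_in − T) + 171.
At steady state dT/dt = 0 ⇒ T_ss = T_in + Q̇/(ṁ c_p) = 39.3 + 171/(3.76·1.81) = 64.426 °C.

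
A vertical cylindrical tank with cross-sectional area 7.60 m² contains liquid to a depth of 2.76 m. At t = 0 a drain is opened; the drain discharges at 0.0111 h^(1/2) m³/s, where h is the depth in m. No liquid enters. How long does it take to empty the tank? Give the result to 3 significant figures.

A dh/dt = −Q_out = −0.0111 √h.
∫ h^(−1/2) dh = −(0.0111/A) ∫ dt, giving 2√h = 2√h₀ − (0.0111/A) t.
Set h = 0: 2√h₀ = (0.0111/A) t_empty ⇒ t_empty = 2A√h₀/0.0111.
t_empty = 2·7.60·√2.76/0.0111 = 15.200·1.6613/0.0111 = 2275.0 s.

2270 s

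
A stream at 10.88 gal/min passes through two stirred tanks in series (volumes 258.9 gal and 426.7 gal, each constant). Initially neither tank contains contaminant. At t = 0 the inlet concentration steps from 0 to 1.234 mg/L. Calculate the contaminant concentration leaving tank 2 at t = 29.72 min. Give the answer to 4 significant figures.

0.3093 mg/L

Species balance on tank i: dCᵢ/dt = (Cᵢ₋₁ − Cᵢ)/τᵢ with τᵢ = Vᵢ/Q.
τ₁ = 258.9/10.88 = 23.7960 min; τ₂ = 426.7/10.88 = 39.2187 min.
Tank 1: C₁ = C_in(1 − e^(−t/τ₁)). Tank 2 (τ₁ ≠ τ₂): C₂ = C_in[1 − (τ₁ e^(−t/τ₁) − τ₂ e^(−t/τ₂))/(τ₁ − τ₂)].
At t = 29.72: e^(−t/τ₁) = 0.286805, e^(−t/τ₂) = 0.468696.
C₂ = 1.234·[1 − (23.7960·0.286805 − 39.2187·0.468696)/(-15.4228)] = 1.234·0.250663 = 0.309318 mg/L.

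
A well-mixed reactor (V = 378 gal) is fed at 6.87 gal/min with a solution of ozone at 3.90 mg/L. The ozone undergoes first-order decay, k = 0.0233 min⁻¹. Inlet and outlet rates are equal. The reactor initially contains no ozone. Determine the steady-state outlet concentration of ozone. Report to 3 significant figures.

1.71 mg/L

Species balance: V dC/dt = Q C_in − Q C − k V C.
At steady state: 0 = Q C_in − (Q + kV) C_ss, so C_ss = Q C_in/(Q + kV).
C_ss = 6.87·3.90/(6.87 + 0.0233·378) = 26.793/15.677 = 1.7090 mg/L.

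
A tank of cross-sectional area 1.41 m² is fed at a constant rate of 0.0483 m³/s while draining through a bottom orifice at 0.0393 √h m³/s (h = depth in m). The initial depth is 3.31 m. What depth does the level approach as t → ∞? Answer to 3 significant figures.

A dh/dt = Q_in − 0.0393 √h. Steady state requires inflow = outflow:
Q_in = 0.0393 √h_ss ⇒ √h_ss = 0.0483/0.0393 = 1.2290.
h_ss = 1.2290² = 1.5105 m. (Since h₀ = 3.31 m > h_ss, the level will fall toward this value.)

1.51 m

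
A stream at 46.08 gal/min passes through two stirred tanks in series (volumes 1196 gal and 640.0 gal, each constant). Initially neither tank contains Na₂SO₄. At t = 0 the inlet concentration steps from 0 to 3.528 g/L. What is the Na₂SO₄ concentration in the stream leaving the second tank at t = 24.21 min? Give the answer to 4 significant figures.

1.253 g/L

Time constants: τᵢ = Vᵢ/Q for each well-mixed tank.
τ₁ = 1196/46.08 = 25.9549 min; τ₂ = 640.0/46.08 = 13.8889 min.
Tank 1: C₁ = C_in(1 − e^(−t/τ₁)). Tank 2 (τ₁ ≠ τ₂): C₂ = C_in[1 − (τ₁ e^(−t/τ₁) − τ₂ e^(−t/τ₂))/(τ₁ − τ₂)].
At t = 24.21: e^(−t/τ₁) = 0.393461, e^(−t/τ₂) = 0.174974.
C₂ = 3.528·[1 − (25.9549·0.393461 − 13.8889·0.174974)/(12.0660)] = 3.528·0.355043 = 1.25259 g/L.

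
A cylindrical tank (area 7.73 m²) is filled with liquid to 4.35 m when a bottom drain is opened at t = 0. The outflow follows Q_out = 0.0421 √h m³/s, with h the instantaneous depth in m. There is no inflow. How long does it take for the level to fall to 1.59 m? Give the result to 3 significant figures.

A dh/dt = −Q_out = −0.0421 √h.
This is separable: 2 d(√h)/dt = −0.0421/A, so √h = √h₀ − (0.0421/(2A)) t.
t = 2A(√h₀ − √h)/0.0421 = 2·7.73·(√4.35 − √1.59)/0.0421
  = 15.460 × (2.0857 − 1.2610) / 0.0421 = 302.85 s.

303 s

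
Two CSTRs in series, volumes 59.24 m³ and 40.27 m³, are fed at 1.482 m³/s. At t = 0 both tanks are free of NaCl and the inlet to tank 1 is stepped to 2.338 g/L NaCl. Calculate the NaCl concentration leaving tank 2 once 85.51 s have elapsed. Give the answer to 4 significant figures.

Time constants: τᵢ = Vᵢ/Q for each well-mixed tank.
τ₁ = 59.24/1.482 = 39.9730 s; τ₂ = 40.27/1.482 = 27.1727 s.
Tank 1: C₁ = C_in(1 − e^(−t/τ₁)). Tank 2 (τ₁ ≠ τ₂): C₂ = C_in[1 − (τ₁ e^(−t/τ₁) − τ₂ e^(−t/τ₂))/(τ₁ − τ₂)].
At t = 85.51: e^(−t/τ₁) = 0.117750, e^(−t/τ₂) = 0.0429850.
C₂ = 2.338·[1 − (39.9730·0.117750 − 27.1727·0.0429850)/(12.8003)] = 2.338·0.723538 = 1.69163 g/L.

1.692 g/L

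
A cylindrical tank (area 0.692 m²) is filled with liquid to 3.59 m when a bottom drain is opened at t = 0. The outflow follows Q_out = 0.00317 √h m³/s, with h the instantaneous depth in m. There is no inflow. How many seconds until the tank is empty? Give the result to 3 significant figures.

A dh/dt = −Q_out = −0.00317 √h.
∫ h^(−1/2) dh = −(0.00317/A) ∫ dt, giving 2√h = 2√h₀ − (0.00317/A) t.
Tank is empty when √h = 0: t_empty = 2A√h₀/0.00317.
t_empty = 2·0.692·√3.59/0.00317 = 1.3840·1.8947/0.00317 = 827.23 s.

827 s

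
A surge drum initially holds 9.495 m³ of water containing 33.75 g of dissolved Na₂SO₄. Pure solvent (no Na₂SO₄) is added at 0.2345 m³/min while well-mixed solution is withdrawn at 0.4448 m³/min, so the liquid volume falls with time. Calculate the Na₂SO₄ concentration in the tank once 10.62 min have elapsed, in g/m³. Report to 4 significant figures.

Total volume: dV/dt = Q_in − Q_out = -0.210300 m³/min, so V(t) = 9.495 − 0.210300 t and V(10.62) = 7.26161 m³.
Species balance (pure solvent in): dm/dt = −Q_out · m/V(t).
Separate: dm/m = −Q_out dt/V(t) ⇒ ln(m/m₀) = −(Q_out/(Q_in−Q_out)) ln(V/V₀).
m = m₀ (V₀/V)^(Q_out/(Q_in−Q_out)) = 33.75 × (9.495/7.26161)^(-2.11507) = 19.1403 g.
C = m/V = 19.1403/7.26161 = 2.63582 g/m³.

2.636 g/m³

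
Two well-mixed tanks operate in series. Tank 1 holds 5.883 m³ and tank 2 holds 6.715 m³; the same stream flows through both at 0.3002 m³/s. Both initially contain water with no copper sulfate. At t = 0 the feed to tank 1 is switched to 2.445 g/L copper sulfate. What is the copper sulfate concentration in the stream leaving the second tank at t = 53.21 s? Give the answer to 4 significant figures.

Each tank obeys Vᵢ dCᵢ/dt = Q(Cᵢ₋₁ − Cᵢ), so τᵢ = Vᵢ/Q.
τ₁ = 5.883/0.3002 = 19.5969 s; τ₂ = 6.715/0.3002 = 22.3684 s.
Solving the cascade with C₁(0)=C₂(0)=0 gives C₂(t) = C_in[1 − (τ₁ e^(−t/τ₁) − τ₂ e^(−t/τ₂))/(τ₁ − τ₂)].
At t = 53.21: e^(−t/τ₁) = 0.0661904, e^(−t/τ₂) = 0.0926617.
C₂ = 2.445·[1 − (19.5969·0.0661904 − 22.3684·0.0926617)/(-2.77149)] = 2.445·0.720162 = 1.76080 g/L.

1.761 g/L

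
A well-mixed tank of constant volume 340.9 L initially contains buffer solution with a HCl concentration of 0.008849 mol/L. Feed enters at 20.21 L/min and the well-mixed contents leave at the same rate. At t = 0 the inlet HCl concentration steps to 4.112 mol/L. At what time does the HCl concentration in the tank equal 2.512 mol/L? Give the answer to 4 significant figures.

15.89 min

Species balance: V dC/dt = Q(C_in − C) ⇒ τ = V/Q = 16.8679 min.
C(t) = C_in + (C₀ − C_in) e^(−t/τ). Set C = 2.512 and solve for t:
e^(−t/τ) = (C − C_in)/(C₀ − C_in) = (2.512 − 4.112)/(0.008849 − 4.112) = 0.389944
t = −τ ln(…) = 16.8679 × 0.941752 = 15.8854 min.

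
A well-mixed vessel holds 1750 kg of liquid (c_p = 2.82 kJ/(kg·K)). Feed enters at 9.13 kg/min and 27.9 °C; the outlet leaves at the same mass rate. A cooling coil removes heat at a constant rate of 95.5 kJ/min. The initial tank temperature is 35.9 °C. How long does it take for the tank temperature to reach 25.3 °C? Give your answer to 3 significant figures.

First-law balance (no shaft work): M c_p dT/dt = ṁ c_p (T_in − T) − 95.5.
τ = M/ṁ = 191.68 min; T_ss = T_in − Q̇/(ṁ c_p) = 24.191 °C.
T(t) = T_ss + (T₀ − T_ss) e^(−t/τ). Set T = 25.3:
e^(−t/τ) = (25.3 − 24.191)/(35.9 − 24.191) = 0.094731
t = −191.68 · ln(0.094731) = 451.72 min.

452 min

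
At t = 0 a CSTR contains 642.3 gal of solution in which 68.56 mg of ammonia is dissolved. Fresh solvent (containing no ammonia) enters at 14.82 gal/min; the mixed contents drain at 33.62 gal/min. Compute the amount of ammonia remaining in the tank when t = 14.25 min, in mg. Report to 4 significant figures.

Total volume: dV/dt = Q_in − Q_out = -18.8000 gal/min, so V(t) = 642.3 − 18.8000 t and V(14.25) = 374.400 gal.
Species balance (pure solvent in): dm/dt = −Q_out · m/V(t).
dm/m = −Q_out dt/(V₀ − 18.8000 t); integrating gives ln(m/m₀) = −(Q_out/(Q_in−Q_out)) ln(V/V₀).
m = m₀ (V₀/V)^(Q_out/(Q_in−Q_out)) = 68.56 × (642.3/374.400)^(-1.78830) = 26.1150 mg.

26.12 mg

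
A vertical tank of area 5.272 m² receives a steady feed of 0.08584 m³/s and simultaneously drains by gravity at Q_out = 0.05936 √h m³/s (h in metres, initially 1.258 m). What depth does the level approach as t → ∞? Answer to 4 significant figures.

A dh/dt = Q_in − 0.05936 √h. Steady state requires inflow = outflow:
Q_in = 0.05936 √h_ss ⇒ √h_ss = 0.08584/0.05936 = 1.44609.
h_ss = 1.44609² = 2.09118 m. (Since h₀ = 1.258 m < h_ss, the level will rise toward this value.)

2.091 m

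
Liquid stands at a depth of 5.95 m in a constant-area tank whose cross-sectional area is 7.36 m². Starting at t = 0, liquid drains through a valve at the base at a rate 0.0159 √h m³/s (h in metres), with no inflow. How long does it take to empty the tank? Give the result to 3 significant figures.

With no inflow, A dh/dt = −0.0159 √h.
This is separable: 2 d(√h)/dt = −0.0159/A, so √h = √h₀ − (0.0159/(2A)) t.
Set h = 0: 2√h₀ = (0.0159/A) t_empty ⇒ t_empty = 2A√h₀/0.0159.
t_empty = 2·7.36·√5.95/0.0159 = 14.720·2.4393/0.0159 = 2258.2 s.

2260 s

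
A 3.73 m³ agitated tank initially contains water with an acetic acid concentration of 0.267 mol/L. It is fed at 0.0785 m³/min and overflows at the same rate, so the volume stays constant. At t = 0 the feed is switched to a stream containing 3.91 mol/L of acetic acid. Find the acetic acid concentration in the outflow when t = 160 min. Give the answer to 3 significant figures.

3.78 mol/L

Species balance on the tank: V dC/dt = Q(C_in − C).
So dC/dt = (C_in − C)/τ with τ = V/Q = 3.73/0.0785 = 47.516 min.
This is linear first-order; C(t) = C_in + (C₀ − C_in) e^(−t/τ).
C(160) = 3.91 + (0.267 − 3.91)·e^(−160/47.516) = 3.91 + (-3.6430)·0.034483 = 3.7844 mol/L.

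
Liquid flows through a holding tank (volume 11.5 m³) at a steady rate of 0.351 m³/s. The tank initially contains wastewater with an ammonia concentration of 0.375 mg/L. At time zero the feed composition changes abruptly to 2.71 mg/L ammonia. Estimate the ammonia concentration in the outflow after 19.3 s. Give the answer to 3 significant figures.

Accumulation = in − out for the solute gives V dC/dt = Q(C_in − C).
Rewrite as dC/dt + C/τ = C_in/τ, τ = V/Q = 32.764 s.
This is linear first-order; C(t) = C_in + (C₀ − C_in) e^(−t/τ).
C(19.3) = 2.71 + (0.375 − 2.71)·e^(−19.3/32.764) = 2.71 + (-2.3350)·0.55484 = 1.4144 mg/L.

1.41 mg/L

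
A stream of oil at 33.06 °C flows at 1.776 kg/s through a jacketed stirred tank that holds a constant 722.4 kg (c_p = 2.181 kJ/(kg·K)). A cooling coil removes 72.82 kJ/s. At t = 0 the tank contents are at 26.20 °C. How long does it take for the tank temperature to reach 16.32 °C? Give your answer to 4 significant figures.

M c_p dT/dt = ṁ c_p (T_in − T) − Q̇.
τ = M/ṁ = 406.757 s; T_ss = T_in − Q̇/(ṁ c_p) = 14.2603 °C.
T(t) = T_ss + (T₀ − T_ss) e^(−t/τ). Set T = 16.32:
e^(−t/τ) = (16.32 − 14.2603)/(26.20 − 14.2603) = 0.172512
t = −406.757 · ln(0.172512) = 714.789 s.

714.8 s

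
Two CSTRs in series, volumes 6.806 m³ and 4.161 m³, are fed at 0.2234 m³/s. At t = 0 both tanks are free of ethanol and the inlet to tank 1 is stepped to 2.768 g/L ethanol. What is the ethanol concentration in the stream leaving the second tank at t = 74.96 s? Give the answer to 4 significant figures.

Time constants: τᵢ = Vᵢ/Q for each well-mixed tank.
τ₁ = 6.806/0.2234 = 30.4655 s; τ₂ = 4.161/0.2234 = 18.6258 s.
Solving the cascade with C₁(0)=C₂(0)=0 gives C₂(t) = C_in[1 − (τ₁ e^(−t/τ₁) − τ₂ e^(−t/τ₂))/(τ₁ − τ₂)].
At t = 74.96: e^(−t/τ₁) = 0.0853935, e^(−t/τ₂) = 0.0178718.
C₂ = 2.768·[1 − (30.4655·0.0853935 − 18.6258·0.0178718)/(11.8397)] = 2.768·0.808384 = 2.23761 g/L.

2.238 g/L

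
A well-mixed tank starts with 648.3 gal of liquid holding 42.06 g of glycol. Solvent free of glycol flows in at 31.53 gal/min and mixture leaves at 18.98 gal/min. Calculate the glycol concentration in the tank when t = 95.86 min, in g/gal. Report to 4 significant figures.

Let m(t) be the amount of glycol. Volume: V(t) = V₀ + (Q_in − Q_out) t = 648.3 + 12.5500 t; V(95.86) = 1851.34 gal.
Species balance (pure solvent in): dm/dt = −Q_out · m/V(t).
dm/m = −Q_out dt/(V₀ + 12.5500 t); integrating gives ln(m/m₀) = −(Q_out/(Q_in−Q_out)) ln(V/V₀).
m = m₀ (V₀/V)^(Q_out/(Q_in−Q_out)) = 42.06 × (648.3/1851.34)^(1.51235) = 8.60349 g.
C = m/V = 8.60349/1851.34 = 0.00464716 g/gal.

0.004647 g/gal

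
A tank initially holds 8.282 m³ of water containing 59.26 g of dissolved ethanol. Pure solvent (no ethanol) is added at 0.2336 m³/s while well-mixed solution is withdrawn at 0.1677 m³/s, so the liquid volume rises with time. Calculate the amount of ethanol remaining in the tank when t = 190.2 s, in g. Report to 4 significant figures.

Total volume: dV/dt = Q_in − Q_out = 0.0659000 m³/s, so V(t) = 8.282 + 0.0659000 t and V(190.2) = 20.8162 m³.
Solute balance: dm/dt = 0 − Q_out C = −Q_out m/V(t).
dm/m = −Q_out dt/(V₀ + 0.0659000 t); integrating gives ln(m/m₀) = −(Q_out/(Q_in−Q_out)) ln(V/V₀).
m = m₀ (V₀/V)^(Q_out/(Q_in−Q_out)) = 59.26 × (8.282/20.8162)^(2.54476) = 5.67779 g.

5.678 g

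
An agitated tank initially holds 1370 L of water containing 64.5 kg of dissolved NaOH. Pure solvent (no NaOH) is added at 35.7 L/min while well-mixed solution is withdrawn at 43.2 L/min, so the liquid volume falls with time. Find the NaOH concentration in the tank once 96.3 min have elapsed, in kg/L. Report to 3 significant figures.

0.00133 kg/L

Total volume: dV/dt = Q_in − Q_out = -7.5000 L/min, so V(t) = 1370 − 7.5000 t and V(96.3) = 647.75 L.
Solute balance: dm/dt = 0 − Q_out C = −Q_out m/V(t).
dm/m = −Q_out dt/(V₀ − 7.5000 t); integrating gives ln(m/m₀) = −(Q_out/(Q_in−Q_out)) ln(V/V₀).
m = m₀ (V₀/V)^(Q_out/(Q_in−Q_out)) = 64.5 × (1370/647.75)^(-5.7600) = 0.86249 kg.
C = m/V = 0.86249/647.75 = 0.0013315 kg/L.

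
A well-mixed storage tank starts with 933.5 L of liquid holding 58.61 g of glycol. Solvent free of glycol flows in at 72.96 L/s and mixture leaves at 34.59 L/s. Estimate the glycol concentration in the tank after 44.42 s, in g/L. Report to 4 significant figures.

Let m(t) be the amount of glycol. Volume: V(t) = V₀ + (Q_in − Q_out) t = 933.5 + 38.3700 t; V(44.42) = 2637.90 L.
Solute balance: dm/dt = 0 − Q_out C = −Q_out m/V(t).
Separate: dm/m = −Q_out dt/V(t) ⇒ ln(m/m₀) = −(Q_out/(Q_in−Q_out)) ln(V/V₀).
m = m₀ (V₀/V)^(Q_out/(Q_in−Q_out)) = 58.61 × (933.5/2637.90)^(0.901486) = 22.9759 g.
C = m/V = 22.9759/2637.90 = 0.00870994 g/L.

0.008710 g/L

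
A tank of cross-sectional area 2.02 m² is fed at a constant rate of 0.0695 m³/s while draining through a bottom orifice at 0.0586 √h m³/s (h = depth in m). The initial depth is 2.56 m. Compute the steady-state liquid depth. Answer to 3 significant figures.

1.41 m

Level balance: A dh/dt = 0.0695 − 0.0586 √h. Setting dh/dt = 0:
Q_in = 0.0586 √h_ss ⇒ √h_ss = 0.0695/0.0586 = 1.1860.
h_ss = 1.1860² = 1.4066 m. (Since h₀ = 2.56 m > h_ss, the level will fall toward this value.)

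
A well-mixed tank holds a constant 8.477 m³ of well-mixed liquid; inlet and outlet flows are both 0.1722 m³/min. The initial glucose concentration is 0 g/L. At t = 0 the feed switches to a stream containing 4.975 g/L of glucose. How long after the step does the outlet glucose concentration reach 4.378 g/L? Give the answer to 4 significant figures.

Species balance: V dC/dt = Q(C_in − C) ⇒ τ = V/Q = 49.2276 min.
C(t) = C_in + (C₀ − C_in) e^(−t/τ). Set C = 4.378 and solve for t:
e^(−t/τ) = (C − C_in)/(C₀ − C_in) = (4.378 − 4.975)/(0 − 4.975) = 0.120000
t = −τ ln(…) = 49.2276 × 2.12026 = 104.376 min.

104.4 min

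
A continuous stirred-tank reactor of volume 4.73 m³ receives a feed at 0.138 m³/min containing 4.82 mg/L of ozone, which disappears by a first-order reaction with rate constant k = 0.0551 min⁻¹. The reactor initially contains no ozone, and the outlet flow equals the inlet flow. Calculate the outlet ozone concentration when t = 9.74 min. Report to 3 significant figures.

0.934 mg/L

Accumulation = in − out − consumed: V dC/dt = Q C_in − Q C − k V C.
This is linear with rate a = Q/V + k = 0.084275 min⁻¹.
C_ss = Q C_in/(Q + kV) = 1.6686 mg/L; C(t) = C_ss + (C₀ − C_ss) e^(−a t).
C(9.74) = 1.6686 + (-1.6686)·e^(−0.084275·9.74) = 1.6686 + (-1.6686)·0.44006 = 0.93434 mg/L.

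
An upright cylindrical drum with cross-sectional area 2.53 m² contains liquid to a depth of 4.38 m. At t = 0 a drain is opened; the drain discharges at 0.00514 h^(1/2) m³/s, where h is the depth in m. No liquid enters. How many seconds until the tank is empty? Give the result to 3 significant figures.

A dh/dt = −Q_out = −0.00514 √h.
Separate and integrate: 2(√h − √h₀) = −(0.00514/A) t.
Set h = 0: 2√h₀ = (0.00514/A) t_empty ⇒ t_empty = 2A√h₀/0.00514.
t_empty = 2·2.53·√4.38/0.00514 = 5.0600·2.0928/0.00514 = 2060.3 s.

2060 s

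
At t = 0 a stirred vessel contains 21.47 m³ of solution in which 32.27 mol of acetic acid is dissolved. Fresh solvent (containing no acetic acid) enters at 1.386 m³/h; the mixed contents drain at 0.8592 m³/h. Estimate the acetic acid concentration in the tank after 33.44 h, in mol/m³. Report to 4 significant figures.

Total volume: dV/dt = Q_in − Q_out = 0.526800 m³/h, so V(t) = 21.47 + 0.526800 t and V(33.44) = 39.0862 m³.
No acetic acid enters, so dm/dt = −Q_out · (m/V).
Separate: dm/m = −Q_out dt/V(t) ⇒ ln(m/m₀) = −(Q_out/(Q_in−Q_out)) ln(V/V₀).
m = m₀ (V₀/V)^(Q_out/(Q_in−Q_out)) = 32.27 × (21.47/39.0862)^(1.63098) = 12.1460 mol.
C = m/V = 12.1460/39.0862 = 0.310748 mol/m³.

0.3107 mol/m³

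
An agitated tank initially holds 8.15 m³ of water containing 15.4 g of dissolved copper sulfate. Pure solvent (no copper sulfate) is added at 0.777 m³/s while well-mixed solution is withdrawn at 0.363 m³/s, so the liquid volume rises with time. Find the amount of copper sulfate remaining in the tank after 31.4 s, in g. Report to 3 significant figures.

Total volume: dV/dt = Q_in − Q_out = 0.41400 m³/s, so V(t) = 8.15 + 0.41400 t and V(31.4) = 21.150 m³.
Solute balance: dm/dt = 0 − Q_out C = −Q_out m/V(t).
dm/m = −Q_out dt/(V₀ + 0.41400 t); integrating gives ln(m/m₀) = −(Q_out/(Q_in−Q_out)) ln(V/V₀).
m = m₀ (V₀/V)^(Q_out/(Q_in−Q_out)) = 15.4 × (8.15/21.150)^(0.87681) = 6.6741 g.

6.67 g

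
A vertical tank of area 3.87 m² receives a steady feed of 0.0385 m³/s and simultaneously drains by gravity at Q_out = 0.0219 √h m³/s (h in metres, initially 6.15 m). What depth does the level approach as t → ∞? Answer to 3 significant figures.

Level balance: A dh/dt = 0.0385 − 0.0219 √h. Setting dh/dt = 0:
Q_in = 0.0219 √h_ss ⇒ √h_ss = 0.0385/0.0219 = 1.7580.
h_ss = 1.7580² = 3.0905 m. (Since h₀ = 6.15 m > h_ss, the level will fall toward this value.)

3.09 m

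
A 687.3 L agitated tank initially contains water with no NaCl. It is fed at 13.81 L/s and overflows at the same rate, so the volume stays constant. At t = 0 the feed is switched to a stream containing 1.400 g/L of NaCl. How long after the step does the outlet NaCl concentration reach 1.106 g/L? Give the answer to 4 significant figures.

77.67 s

Species balance: V dC/dt = Q(C_in − C) ⇒ τ = V/Q = 49.7683 s.
C(t) = C_in + (C₀ − C_in) e^(−t/τ). Set C = 1.106 and solve for t:
e^(−t/τ) = (C − C_in)/(C₀ − C_in) = (1.106 − 1.400)/(0 − 1.400) = 0.210000
t = −τ ln(…) = 49.7683 × 1.56065 = 77.6708 s.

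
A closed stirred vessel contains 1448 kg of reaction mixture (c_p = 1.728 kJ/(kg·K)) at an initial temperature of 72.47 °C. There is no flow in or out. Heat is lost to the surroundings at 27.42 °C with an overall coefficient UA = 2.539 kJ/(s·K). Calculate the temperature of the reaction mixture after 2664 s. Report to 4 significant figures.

M c_p dT/dt = −UA(T − T_amb).
dT/dt = (T_ss − T)/τ with T_ss = T_amb = 27.4200 °C, τ = M c_p/UA = 1448·1.728/2.539 = 985.484 s.
Integrating: T(t) = T_ss + (T₀ − T_ss) e^(−t/τ).
T(2664) = 27.4200 + (45.0500)·0.0669881 = 30.4378 °C.

30.44 °C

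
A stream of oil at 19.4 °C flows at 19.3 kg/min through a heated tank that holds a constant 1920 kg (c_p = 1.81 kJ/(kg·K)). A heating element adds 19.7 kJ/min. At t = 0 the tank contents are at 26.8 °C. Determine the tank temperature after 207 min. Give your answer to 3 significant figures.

20.8 °C

Heat balance on the well-mixed liquid: M c_p dT/dt = ṁ c_p (T_in − T) + 19.7.
Rearrange: dT/dt = (T_ss − T)/τ with τ = M/ṁ = 99.482 min and T_ss = T_in + Q̇/(ṁ c_p) = 19.964 °C.
T approaches T_ss exponentially: T(t) = T_ss + (T₀ − T_ss) e^(−t/τ).
T(207) = 19.964 + (6.8361)·e^(−207/99.482) = 19.964 + (6.8361)·0.12483 = 20.817 °C.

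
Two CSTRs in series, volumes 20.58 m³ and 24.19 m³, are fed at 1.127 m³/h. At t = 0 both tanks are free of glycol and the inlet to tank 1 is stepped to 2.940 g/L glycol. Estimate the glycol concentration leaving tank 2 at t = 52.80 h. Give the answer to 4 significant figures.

Each tank obeys Vᵢ dCᵢ/dt = Q(Cᵢ₋₁ − Cᵢ), so τᵢ = Vᵢ/Q.
τ₁ = 20.58/1.127 = 18.2609 h; τ₂ = 24.19/1.127 = 21.4641 h.
Tank 1: C₁ = C_in(1 − e^(−t/τ₁)). Tank 2 (τ₁ ≠ τ₂): C₂ = C_in[1 − (τ₁ e^(−t/τ₁) − τ₂ e^(−t/τ₂))/(τ₁ − τ₂)].
At t = 52.80: e^(−t/τ₁) = 0.0554969, e^(−t/τ₂) = 0.0854413.
C₂ = 2.940·[1 − (18.2609·0.0554969 − 21.4641·0.0854413)/(-3.20319)] = 2.940·0.743851 = 2.18692 g/L.

2.187 g/L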